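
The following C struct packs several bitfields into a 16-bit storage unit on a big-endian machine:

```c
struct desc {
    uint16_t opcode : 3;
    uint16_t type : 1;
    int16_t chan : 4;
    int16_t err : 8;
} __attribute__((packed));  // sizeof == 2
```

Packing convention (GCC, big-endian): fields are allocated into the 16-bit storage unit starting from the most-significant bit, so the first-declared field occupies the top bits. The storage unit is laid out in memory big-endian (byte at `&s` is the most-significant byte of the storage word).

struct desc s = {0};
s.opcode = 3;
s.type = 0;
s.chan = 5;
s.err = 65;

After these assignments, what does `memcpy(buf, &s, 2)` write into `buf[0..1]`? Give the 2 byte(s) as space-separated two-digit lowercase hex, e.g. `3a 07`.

opcode (3b) val=3 bits=0x3 at bit 13: 0x6000
type (1b) val=0 bits=0x0 at bit 12: 0x6000
chan (4b) val=5 bits=0x5 at bit 8: 0x6500
err (8b) val=65 bits=0x41 at bit 0: 0x6541
word = 0x6541 → big-endian bytes:
  [0]=0x65  [1]=0x41

65 41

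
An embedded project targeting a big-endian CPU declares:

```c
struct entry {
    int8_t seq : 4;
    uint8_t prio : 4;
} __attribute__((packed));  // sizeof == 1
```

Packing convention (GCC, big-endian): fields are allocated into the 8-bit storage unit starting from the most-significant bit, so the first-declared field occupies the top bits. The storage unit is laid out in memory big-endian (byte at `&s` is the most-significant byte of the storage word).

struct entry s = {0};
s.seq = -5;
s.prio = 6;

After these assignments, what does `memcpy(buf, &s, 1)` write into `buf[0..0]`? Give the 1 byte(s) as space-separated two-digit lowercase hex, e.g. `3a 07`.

seq (4b) val=-5 bits=0xb at bit 4: 0xb0
prio (4b) val=6 bits=0x6 at bit 0: 0xb6
word = 0xb6 → big-endian bytes:
  [0]=0xb6

b6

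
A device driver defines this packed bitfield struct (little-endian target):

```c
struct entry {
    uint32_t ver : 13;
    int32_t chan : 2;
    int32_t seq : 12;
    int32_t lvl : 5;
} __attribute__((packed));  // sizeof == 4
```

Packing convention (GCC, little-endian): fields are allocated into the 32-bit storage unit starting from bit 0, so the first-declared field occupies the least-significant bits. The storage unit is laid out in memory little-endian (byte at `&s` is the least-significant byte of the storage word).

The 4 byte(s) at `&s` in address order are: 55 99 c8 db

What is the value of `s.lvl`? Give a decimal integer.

-5

[0]=0x55 [1]=0x99 [2]=0xc8 [3]=0xdb (little-endian) → word 0xdbc89955
ver [0+:13] = (word>>0) & 0x1fff = 6485
chan [13+:2] = (word>>13) & 0x3 = 0
seq [15+:12] = (word>>15) & 0xfff = 1937
lvl [27+:5] = (word>>27) & 0x1f = 27  ←
lvl signed 5b, MSB=1: 27 - 32 = -5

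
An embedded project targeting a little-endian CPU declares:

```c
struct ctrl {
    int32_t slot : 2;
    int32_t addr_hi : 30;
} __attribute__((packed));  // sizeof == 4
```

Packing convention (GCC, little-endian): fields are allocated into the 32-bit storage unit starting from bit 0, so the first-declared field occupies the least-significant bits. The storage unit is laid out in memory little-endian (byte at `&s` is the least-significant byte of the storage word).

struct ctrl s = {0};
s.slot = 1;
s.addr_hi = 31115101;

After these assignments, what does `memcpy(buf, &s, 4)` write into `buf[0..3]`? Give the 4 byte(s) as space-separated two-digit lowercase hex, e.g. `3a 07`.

slot (2b) val=1 bits=0x1 at bit 0: 0x00000001
addr_hi (30b) val=31115101 bits=0x1dac75d at bit 2: 0x076b1d75
word = 0x076b1d75 → little-endian bytes:
  [0]=0x75  [1]=0x1d  [2]=0x6b  [3]=0x07

75 1d 6b 07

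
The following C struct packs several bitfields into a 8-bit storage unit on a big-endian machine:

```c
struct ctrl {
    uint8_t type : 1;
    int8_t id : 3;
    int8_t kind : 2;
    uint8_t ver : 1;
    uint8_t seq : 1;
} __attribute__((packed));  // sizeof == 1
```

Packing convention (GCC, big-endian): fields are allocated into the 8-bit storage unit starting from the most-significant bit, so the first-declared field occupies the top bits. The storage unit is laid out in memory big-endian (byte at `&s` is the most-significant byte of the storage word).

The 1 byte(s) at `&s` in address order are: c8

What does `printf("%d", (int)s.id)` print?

[0]=0xc8 (big-endian) → word 0xc8
type:1 @ bit 7 → (0xc8>>7)&0x1 = 0x1
id:3 @ bit 4 → (0xc8>>4)&0x7 = 0x4  ←
kind:2 @ bit 2 → (0xc8>>2)&0x3 = 0x2
ver:1 @ bit 1 → (0xc8>>1)&0x1 = 0x0
seq:1 @ bit 0 → (0xc8>>0)&0x1 = 0x0
id signed 3b, MSB=1: 4 - 8 = -4

-4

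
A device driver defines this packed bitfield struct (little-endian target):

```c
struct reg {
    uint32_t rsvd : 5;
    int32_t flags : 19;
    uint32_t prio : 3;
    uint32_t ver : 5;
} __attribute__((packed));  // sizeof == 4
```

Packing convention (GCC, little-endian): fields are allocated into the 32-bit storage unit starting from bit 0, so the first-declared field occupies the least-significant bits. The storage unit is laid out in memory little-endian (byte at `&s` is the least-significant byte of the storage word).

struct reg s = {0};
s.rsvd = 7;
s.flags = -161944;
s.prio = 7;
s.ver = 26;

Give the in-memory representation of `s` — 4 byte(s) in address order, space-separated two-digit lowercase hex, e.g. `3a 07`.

rsvd:5 = 7 → 0x7 << 0 → word 0x00000007
flags:19 = -161944 → 0x58768 << 5 → word 0x00b0ed07
prio:3 = 7 → 0x7 << 24 → word 0x07b0ed07
ver:5 = 26 → 0x1a << 27 → word 0xd7b0ed07
word = 0xd7b0ed07 → little-endian bytes:
  [0]=0x07  [1]=0xed  [2]=0xb0  [3]=0xd7

07 ed b0 d7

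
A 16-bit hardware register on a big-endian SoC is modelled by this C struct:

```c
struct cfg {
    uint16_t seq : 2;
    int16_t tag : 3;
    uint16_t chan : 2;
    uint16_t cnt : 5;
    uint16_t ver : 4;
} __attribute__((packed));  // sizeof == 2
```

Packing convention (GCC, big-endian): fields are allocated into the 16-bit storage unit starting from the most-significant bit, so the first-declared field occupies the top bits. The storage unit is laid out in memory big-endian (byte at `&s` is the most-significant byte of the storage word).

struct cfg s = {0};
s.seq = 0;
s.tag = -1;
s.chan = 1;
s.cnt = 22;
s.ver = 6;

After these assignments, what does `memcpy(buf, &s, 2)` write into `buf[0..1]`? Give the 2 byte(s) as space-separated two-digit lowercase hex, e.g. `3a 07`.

3b 66

seq (2b) val=0 bits=0x0 at bit 14: 0x0000
tag (3b) val=-1 bits=0x7 at bit 11: 0x3800
chan (2b) val=1 bits=0x1 at bit 9: 0x3a00
cnt (5b) val=22 bits=0x16 at bit 4: 0x3b60
ver (4b) val=6 bits=0x6 at bit 0: 0x3b66
word = 0x3b66 → big-endian bytes:
  [0]=0x3b  [1]=0x66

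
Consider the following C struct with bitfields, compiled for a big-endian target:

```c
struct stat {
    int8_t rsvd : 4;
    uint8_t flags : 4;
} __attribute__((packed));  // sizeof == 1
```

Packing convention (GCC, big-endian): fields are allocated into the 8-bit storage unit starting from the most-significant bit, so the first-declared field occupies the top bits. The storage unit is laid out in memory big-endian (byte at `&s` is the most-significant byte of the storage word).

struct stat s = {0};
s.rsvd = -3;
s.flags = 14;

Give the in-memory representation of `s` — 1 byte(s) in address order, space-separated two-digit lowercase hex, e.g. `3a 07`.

rsvd (4b) val=-3 bits=0xd at bit 4: 0xd0
flags (4b) val=14 bits=0xe at bit 0: 0xde
word = 0xde → big-endian bytes:
  [0]=0xde

de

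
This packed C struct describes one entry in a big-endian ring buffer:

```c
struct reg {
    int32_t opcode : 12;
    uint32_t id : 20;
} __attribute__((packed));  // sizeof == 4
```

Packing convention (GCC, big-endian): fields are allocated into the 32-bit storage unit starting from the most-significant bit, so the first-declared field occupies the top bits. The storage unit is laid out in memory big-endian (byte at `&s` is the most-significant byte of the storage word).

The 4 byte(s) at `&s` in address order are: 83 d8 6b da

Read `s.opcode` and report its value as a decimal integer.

-1987

[0]=0x83 [1]=0xd8 [2]=0x6b [3]=0xda (big-endian) → word 0x83d86bda
opcode:12 @ bit 20 → (0x83d86bda>>20)&0xfff = 0x83d  ←
id:20 @ bit 0 → (0x83d86bda>>0)&0xfffff = 0x86bda
opcode signed 12b, MSB=1: 2109 - 4096 = -1987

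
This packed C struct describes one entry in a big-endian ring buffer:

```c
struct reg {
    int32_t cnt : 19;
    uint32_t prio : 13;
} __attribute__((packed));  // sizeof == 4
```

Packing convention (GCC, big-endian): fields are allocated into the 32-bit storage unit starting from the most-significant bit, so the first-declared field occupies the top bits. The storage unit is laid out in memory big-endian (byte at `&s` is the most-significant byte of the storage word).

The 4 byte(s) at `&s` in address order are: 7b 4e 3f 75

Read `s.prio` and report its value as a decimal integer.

8053

[0]=0x7b [1]=0x4e [2]=0x3f [3]=0x75 (big-endian) → word 0x7b4e3f75
cnt [13+:19] = (word>>13) & 0x7ffff = 252529
prio [0+:13] = (word>>0) & 0x1fff = 8053  ←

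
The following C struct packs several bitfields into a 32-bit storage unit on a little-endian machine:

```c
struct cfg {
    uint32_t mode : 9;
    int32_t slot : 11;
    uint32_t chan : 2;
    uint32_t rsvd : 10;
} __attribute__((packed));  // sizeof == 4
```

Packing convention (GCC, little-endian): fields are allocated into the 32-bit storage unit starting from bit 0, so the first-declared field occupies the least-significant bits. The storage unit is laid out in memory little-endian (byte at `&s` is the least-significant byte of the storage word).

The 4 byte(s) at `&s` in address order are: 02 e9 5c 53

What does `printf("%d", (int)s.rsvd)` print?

333

[0]=0x02 [1]=0xe9 [2]=0x5c [3]=0x53 (little-endian) → word 0x535ce902
mode [0+:9] = (word>>0) & 0x1ff = 258
slot [9+:11] = (word>>9) & 0x7ff = 1652
chan [20+:2] = (word>>20) & 0x3 = 1
rsvd [22+:10] = (word>>22) & 0x3ff = 333  ←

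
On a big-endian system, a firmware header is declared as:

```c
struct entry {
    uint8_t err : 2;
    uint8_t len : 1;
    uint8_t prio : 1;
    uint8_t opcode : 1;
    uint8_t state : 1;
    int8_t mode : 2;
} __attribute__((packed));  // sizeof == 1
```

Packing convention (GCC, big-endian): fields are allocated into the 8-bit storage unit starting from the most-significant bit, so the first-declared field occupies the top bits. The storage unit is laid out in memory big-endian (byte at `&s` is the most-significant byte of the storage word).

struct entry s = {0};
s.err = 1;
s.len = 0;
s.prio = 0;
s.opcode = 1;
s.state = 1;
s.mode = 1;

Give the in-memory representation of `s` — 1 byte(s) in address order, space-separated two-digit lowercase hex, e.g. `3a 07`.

err (2b) val=1 bits=0x1 at bit 6: 0x40
len (1b) val=0 bits=0x0 at bit 5: 0x40
prio (1b) val=0 bits=0x0 at bit 4: 0x40
opcode (1b) val=1 bits=0x1 at bit 3: 0x48
state (1b) val=1 bits=0x1 at bit 2: 0x4c
mode (2b) val=1 bits=0x1 at bit 0: 0x4d
word = 0x4d → big-endian bytes:
  [0]=0x4d

4d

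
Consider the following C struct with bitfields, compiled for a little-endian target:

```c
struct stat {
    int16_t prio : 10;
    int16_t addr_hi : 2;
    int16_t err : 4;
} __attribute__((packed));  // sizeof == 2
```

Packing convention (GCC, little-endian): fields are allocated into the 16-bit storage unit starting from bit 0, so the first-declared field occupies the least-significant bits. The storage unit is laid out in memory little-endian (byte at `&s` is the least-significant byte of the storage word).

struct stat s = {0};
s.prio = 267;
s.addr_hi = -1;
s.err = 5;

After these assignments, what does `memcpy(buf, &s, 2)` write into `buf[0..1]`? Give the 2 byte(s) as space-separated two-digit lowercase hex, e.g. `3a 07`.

prio (10b) val=267 bits=0x10b at bit 0: 0x010b
addr_hi (2b) val=-1 bits=0x3 at bit 10: 0x0d0b
err (4b) val=5 bits=0x5 at bit 12: 0x5d0b
word = 0x5d0b → little-endian bytes:
  [0]=0x0b  [1]=0x5d

0b 5d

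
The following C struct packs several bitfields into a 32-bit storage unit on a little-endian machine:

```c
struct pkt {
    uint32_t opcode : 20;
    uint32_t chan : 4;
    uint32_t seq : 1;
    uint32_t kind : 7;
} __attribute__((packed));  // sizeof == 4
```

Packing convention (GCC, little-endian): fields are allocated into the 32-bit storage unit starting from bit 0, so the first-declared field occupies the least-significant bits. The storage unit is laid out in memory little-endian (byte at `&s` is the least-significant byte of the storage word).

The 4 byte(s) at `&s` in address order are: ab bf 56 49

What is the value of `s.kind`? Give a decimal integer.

36

[0]=0xab [1]=0xbf [2]=0x56 [3]=0x49 (little-endian) → word 0x4956bfab
opcode:20 @ bit 0 → (0x4956bfab>>0)&0xfffff = 0x6bfab
chan:4 @ bit 20 → (0x4956bfab>>20)&0xf = 0x5
seq:1 @ bit 24 → (0x4956bfab>>24)&0x1 = 0x1
kind:7 @ bit 25 → (0x4956bfab>>25)&0x7f = 0x24  ←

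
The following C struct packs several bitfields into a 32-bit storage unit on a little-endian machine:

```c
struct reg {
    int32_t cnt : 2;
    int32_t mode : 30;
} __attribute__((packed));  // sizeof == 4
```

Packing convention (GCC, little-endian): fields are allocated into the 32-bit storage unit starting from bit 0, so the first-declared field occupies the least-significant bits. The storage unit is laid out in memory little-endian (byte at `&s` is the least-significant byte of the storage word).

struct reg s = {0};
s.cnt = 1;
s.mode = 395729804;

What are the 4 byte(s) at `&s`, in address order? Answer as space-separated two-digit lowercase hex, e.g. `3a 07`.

31 6e 59 5e

cnt (2b) val=1 bits=0x1 at bit 0: 0x00000001
mode (30b) val=395729804 bits=0x17965b8c at bit 2: 0x5e596e31
word = 0x5e596e31 → little-endian bytes:
  [0]=0x31  [1]=0x6e  [2]=0x59  [3]=0x5e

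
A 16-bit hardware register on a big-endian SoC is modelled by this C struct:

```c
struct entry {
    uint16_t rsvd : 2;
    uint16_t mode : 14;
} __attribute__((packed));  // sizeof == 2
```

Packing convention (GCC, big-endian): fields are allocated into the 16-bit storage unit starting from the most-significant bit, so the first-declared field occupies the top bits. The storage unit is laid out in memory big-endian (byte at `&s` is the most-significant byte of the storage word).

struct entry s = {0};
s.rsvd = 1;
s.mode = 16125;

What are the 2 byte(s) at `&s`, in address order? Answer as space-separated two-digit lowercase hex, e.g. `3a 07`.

7e fd

rsvd (2b) val=1 bits=0x1 at bit 14: 0x4000
mode (14b) val=16125 bits=0x3efd at bit 0: 0x7efd
word = 0x7efd → big-endian bytes:
  [0]=0x7e  [1]=0xfd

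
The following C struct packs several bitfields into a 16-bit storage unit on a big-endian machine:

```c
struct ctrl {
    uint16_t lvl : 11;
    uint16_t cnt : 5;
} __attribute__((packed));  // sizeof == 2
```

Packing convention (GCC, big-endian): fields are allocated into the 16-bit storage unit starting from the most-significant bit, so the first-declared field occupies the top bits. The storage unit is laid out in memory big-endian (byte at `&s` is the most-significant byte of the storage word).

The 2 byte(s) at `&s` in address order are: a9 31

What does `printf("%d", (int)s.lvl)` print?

1353

[0]=0xa9 [1]=0x31 (big-endian) → word 0xa931
lvl [5+:11] = (word>>5) & 0x7ff = 1353  ←
cnt [0+:5] = (word>>0) & 0x1f = 17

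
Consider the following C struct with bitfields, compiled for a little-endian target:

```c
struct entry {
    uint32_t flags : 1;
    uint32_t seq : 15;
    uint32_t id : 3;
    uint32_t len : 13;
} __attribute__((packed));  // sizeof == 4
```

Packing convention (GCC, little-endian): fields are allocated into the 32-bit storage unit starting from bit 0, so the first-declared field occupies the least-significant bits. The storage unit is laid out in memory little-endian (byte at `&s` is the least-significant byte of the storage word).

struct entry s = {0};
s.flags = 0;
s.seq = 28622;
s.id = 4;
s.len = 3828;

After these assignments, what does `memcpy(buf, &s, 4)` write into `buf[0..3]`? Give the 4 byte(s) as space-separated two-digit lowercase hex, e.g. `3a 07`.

flags:1 = 0 → 0x0 << 0 → word 0x00000000
seq:15 = 28622 → 0x6fce << 1 → word 0x0000df9c
id:3 = 4 → 0x4 << 16 → word 0x0004df9c
len:13 = 3828 → 0xef4 << 19 → word 0x77a4df9c
word = 0x77a4df9c → little-endian bytes:
  [0]=0x9c  [1]=0xdf  [2]=0xa4  [3]=0x77

9c df a4 77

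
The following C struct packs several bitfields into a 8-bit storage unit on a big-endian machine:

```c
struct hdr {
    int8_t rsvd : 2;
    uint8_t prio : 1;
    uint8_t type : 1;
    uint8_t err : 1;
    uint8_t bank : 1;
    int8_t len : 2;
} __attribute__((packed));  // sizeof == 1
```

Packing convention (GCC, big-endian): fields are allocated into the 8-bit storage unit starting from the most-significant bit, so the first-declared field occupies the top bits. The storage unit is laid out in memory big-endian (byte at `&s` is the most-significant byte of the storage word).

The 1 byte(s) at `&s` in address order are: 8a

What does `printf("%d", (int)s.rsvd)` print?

[0]=0x8a (big-endian) → word 0x8a
rsvd:2 @ bit 6 → (0x8a>>6)&0x3 = 0x2  ←
prio:1 @ bit 5 → (0x8a>>5)&0x1 = 0x0
type:1 @ bit 4 → (0x8a>>4)&0x1 = 0x0
err:1 @ bit 3 → (0x8a>>3)&0x1 = 0x1
bank:1 @ bit 2 → (0x8a>>2)&0x1 = 0x0
len:2 @ bit 0 → (0x8a>>0)&0x3 = 0x2
rsvd signed 2b, MSB=1: 2 - 4 = -2

-2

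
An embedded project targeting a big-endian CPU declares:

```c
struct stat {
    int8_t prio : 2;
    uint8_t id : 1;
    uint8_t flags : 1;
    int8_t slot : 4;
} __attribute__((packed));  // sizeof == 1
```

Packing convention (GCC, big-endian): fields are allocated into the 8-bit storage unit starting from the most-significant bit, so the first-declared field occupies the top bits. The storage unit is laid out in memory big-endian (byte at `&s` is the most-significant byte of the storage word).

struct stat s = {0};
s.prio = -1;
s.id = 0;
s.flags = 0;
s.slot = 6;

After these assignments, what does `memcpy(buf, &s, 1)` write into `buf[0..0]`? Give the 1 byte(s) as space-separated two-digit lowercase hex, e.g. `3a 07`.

prio (2b) val=-1 bits=0x3 at bit 6: 0xc0
id (1b) val=0 bits=0x0 at bit 5: 0xc0
flags (1b) val=0 bits=0x0 at bit 4: 0xc0
slot (4b) val=6 bits=0x6 at bit 0: 0xc6
word = 0xc6 → big-endian bytes:
  [0]=0xc6

c6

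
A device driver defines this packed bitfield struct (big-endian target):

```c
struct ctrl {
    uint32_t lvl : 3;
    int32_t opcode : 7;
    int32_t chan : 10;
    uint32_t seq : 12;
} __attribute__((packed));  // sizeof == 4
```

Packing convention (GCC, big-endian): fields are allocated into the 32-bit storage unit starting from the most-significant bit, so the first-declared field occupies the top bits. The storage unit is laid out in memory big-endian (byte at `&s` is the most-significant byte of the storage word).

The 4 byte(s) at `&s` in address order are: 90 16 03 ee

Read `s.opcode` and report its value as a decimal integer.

[0]=0x90 [1]=0x16 [2]=0x03 [3]=0xee (big-endian) → word 0x901603ee
lvl [29+:3] = (word>>29) & 0x7 = 4
opcode [22+:7] = (word>>22) & 0x7f = 64  ←
chan [12+:10] = (word>>12) & 0x3ff = 352
seq [0+:12] = (word>>0) & 0xfff = 1006
opcode signed 7b, MSB=1: 64 - 128 = -64

-64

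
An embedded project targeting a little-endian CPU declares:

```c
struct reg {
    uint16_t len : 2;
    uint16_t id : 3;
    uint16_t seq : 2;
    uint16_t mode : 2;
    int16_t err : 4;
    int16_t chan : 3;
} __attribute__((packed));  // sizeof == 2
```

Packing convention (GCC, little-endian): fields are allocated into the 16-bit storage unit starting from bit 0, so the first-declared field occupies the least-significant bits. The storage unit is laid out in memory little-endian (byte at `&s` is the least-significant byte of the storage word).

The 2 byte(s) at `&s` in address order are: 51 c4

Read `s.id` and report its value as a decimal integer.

4

[0]=0x51 [1]=0xc4 (little-endian) → word 0xc451
len:2 @ bit 0 → (0xc451>>0)&0x3 = 0x1
id:3 @ bit 2 → (0xc451>>2)&0x7 = 0x4  ←
seq:2 @ bit 5 → (0xc451>>5)&0x3 = 0x2
mode:2 @ bit 7 → (0xc451>>7)&0x3 = 0x0
err:4 @ bit 9 → (0xc451>>9)&0xf = 0x2
chan:3 @ bit 13 → (0xc451>>13)&0x7 = 0x6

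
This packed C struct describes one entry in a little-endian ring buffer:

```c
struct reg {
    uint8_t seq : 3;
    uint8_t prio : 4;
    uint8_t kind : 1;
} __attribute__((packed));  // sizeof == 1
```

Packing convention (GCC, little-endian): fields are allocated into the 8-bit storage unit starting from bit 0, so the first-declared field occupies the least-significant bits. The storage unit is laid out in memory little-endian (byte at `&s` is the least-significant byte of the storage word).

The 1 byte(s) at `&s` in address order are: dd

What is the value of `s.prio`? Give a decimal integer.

11

[0]=0xdd (little-endian) → word 0xdd
seq:3 @ bit 0 → (0xdd>>0)&0x7 = 0x5
prio:4 @ bit 3 → (0xdd>>3)&0xf = 0xb  ←
kind:1 @ bit 7 → (0xdd>>7)&0x1 = 0x1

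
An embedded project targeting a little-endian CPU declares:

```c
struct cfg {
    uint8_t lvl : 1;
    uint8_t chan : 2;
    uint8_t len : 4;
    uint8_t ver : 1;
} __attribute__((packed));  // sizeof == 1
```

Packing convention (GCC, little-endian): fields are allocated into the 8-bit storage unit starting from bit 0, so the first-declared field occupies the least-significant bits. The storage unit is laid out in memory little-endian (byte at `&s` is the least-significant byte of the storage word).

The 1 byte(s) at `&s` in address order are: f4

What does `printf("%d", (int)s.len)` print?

[0]=0xf4 (little-endian) → word 0xf4
lvl:1 @ bit 0 → (0xf4>>0)&0x1 = 0x0
chan:2 @ bit 1 → (0xf4>>1)&0x3 = 0x2
len:4 @ bit 3 → (0xf4>>3)&0xf = 0xe  ←
ver:1 @ bit 7 → (0xf4>>7)&0x1 = 0x1

14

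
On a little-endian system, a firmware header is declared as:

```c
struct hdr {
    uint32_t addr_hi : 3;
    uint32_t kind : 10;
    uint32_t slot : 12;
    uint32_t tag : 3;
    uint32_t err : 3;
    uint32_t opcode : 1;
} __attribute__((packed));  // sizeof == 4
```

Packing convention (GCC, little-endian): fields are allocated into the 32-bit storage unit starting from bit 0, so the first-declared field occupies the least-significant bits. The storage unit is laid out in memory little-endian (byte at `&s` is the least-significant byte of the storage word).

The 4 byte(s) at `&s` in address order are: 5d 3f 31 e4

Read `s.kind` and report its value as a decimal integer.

[0]=0x5d [1]=0x3f [2]=0x31 [3]=0xe4 (little-endian) → word 0xe4313f5d
addr_hi:3 @ bit 0 → (0xe4313f5d>>0)&0x7 = 0x5
kind:10 @ bit 3 → (0xe4313f5d>>3)&0x3ff = 0x3eb  ←
slot:12 @ bit 13 → (0xe4313f5d>>13)&0xfff = 0x189
tag:3 @ bit 25 → (0xe4313f5d>>25)&0x7 = 0x2
err:3 @ bit 28 → (0xe4313f5d>>28)&0x7 = 0x6
opcode:1 @ bit 31 → (0xe4313f5d>>31)&0x1 = 0x1

1003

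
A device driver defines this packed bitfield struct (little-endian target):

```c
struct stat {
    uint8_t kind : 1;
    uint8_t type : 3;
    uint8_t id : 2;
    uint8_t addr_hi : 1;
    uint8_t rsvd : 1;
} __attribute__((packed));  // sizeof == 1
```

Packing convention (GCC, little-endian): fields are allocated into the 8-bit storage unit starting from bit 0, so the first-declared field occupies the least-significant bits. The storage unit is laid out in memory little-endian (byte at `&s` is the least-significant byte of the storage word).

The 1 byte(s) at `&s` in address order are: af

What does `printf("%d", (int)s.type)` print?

[0]=0xaf (little-endian) → word 0xaf
kind:1 @ bit 0 → (0xaf>>0)&0x1 = 0x1
type:3 @ bit 1 → (0xaf>>1)&0x7 = 0x7  ←
id:2 @ bit 4 → (0xaf>>4)&0x3 = 0x2
addr_hi:1 @ bit 6 → (0xaf>>6)&0x1 = 0x0
rsvd:1 @ bit 7 → (0xaf>>7)&0x1 = 0x1

7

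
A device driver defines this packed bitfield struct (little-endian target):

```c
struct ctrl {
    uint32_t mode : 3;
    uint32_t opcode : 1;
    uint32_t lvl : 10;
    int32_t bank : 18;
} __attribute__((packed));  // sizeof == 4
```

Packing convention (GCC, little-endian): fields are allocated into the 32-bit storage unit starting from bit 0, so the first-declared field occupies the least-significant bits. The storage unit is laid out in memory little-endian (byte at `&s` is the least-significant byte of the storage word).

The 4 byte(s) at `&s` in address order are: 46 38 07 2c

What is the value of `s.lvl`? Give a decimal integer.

[0]=0x46 [1]=0x38 [2]=0x07 [3]=0x2c (little-endian) → word 0x2c073846
mode [0+:3] = (word>>0) & 0x7 = 6
opcode [3+:1] = (word>>3) & 0x1 = 0
lvl [4+:10] = (word>>4) & 0x3ff = 900  ←
bank [14+:18] = (word>>14) & 0x3ffff = 45084

900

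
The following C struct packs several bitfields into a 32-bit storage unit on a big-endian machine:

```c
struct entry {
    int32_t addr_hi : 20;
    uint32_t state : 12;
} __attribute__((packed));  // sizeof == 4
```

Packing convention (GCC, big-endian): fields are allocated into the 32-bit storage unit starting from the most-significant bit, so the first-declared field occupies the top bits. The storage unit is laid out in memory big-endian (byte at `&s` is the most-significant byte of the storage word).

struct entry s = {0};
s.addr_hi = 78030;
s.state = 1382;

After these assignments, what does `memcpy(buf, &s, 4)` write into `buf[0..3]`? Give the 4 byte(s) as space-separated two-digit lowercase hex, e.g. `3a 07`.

addr_hi:20 = 78030 → 0x130ce << 12 → word 0x130ce000
state:12 = 1382 → 0x566 << 0 → word 0x130ce566
word = 0x130ce566 → big-endian bytes:
  [0]=0x13  [1]=0x0c  [2]=0xe5  [3]=0x66

13 0c e5 66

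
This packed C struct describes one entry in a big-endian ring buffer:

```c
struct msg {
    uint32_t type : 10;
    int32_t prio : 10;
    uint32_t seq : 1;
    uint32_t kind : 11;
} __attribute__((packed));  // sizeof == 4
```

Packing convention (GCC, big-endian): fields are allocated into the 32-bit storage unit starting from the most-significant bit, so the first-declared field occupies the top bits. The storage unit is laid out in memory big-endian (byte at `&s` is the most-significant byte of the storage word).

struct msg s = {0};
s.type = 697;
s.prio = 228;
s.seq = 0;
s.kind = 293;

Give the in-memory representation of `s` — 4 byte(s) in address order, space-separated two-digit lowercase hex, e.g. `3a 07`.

ae 4e 41 25

[22+:10] type=697 & 0x3ff = 0x2b9; word=0xae400000
[12+:10] prio=228 & 0x3ff = 0xe4; word=0xae4e4000
[11+:1] seq=0 & 0x1 = 0x0; word=0xae4e4000
[0+:11] kind=293 & 0x7ff = 0x125; word=0xae4e4125
word = 0xae4e4125 → big-endian bytes:
  [0]=0xae  [1]=0x4e  [2]=0x41  [3]=0x25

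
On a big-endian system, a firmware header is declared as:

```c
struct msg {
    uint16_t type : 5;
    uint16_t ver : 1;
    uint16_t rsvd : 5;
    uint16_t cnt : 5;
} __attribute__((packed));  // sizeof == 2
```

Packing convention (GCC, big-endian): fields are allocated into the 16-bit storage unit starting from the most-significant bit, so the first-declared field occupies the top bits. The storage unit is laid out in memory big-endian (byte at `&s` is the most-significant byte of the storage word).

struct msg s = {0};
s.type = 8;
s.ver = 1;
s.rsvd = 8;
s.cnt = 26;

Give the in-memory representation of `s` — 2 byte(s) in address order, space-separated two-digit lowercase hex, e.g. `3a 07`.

type (5b) val=8 bits=0x8 at bit 11: 0x4000
ver (1b) val=1 bits=0x1 at bit 10: 0x4400
rsvd (5b) val=8 bits=0x8 at bit 5: 0x4500
cnt (5b) val=26 bits=0x1a at bit 0: 0x451a
word = 0x451a → big-endian bytes:
  [0]=0x45  [1]=0x1a

45 1a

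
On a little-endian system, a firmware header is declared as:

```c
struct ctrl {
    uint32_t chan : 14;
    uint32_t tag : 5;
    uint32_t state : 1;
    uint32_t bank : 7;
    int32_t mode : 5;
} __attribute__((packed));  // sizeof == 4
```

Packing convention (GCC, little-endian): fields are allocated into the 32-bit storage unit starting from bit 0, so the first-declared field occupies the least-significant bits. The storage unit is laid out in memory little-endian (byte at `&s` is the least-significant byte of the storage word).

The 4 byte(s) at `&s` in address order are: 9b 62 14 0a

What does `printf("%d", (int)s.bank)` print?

33

[0]=0x9b [1]=0x62 [2]=0x14 [3]=0x0a (little-endian) → word 0x0a14629b
chan:14 @ bit 0 → (0x0a14629b>>0)&0x3fff = 0x229b
tag:5 @ bit 14 → (0x0a14629b>>14)&0x1f = 0x11
state:1 @ bit 19 → (0x0a14629b>>19)&0x1 = 0x0
bank:7 @ bit 20 → (0x0a14629b>>20)&0x7f = 0x21  ←
mode:5 @ bit 27 → (0x0a14629b>>27)&0x1f = 0x1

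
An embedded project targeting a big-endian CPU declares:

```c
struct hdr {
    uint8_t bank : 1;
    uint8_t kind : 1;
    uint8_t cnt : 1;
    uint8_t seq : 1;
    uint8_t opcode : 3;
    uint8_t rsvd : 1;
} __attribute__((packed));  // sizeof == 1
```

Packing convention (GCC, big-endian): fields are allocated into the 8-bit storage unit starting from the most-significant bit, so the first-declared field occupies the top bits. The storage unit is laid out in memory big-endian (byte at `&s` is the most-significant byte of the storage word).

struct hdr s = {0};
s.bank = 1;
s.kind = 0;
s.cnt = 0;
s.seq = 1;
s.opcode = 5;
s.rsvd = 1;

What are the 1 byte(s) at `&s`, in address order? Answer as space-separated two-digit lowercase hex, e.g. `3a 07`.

9b

bank:1 = 1 → 0x1 << 7 → word 0x80
kind:1 = 0 → 0x0 << 6 → word 0x80
cnt:1 = 0 → 0x0 << 5 → word 0x80
seq:1 = 1 → 0x1 << 4 → word 0x90
opcode:3 = 5 → 0x5 << 1 → word 0x9a
rsvd:1 = 1 → 0x1 << 0 → word 0x9b
word = 0x9b → big-endian bytes:
  [0]=0x9b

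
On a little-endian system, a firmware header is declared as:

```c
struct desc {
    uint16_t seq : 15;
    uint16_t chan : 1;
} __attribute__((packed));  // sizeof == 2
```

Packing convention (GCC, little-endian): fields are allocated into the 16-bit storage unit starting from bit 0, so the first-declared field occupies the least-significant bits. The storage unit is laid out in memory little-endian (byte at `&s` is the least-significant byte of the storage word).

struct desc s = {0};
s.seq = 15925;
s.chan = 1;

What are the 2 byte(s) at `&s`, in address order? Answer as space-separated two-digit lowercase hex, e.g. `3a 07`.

35 be

[0+:15] seq=15925 & 0x7fff = 0x3e35; word=0x3e35
[15+:1] chan=1 & 0x1 = 0x1; word=0xbe35
word = 0xbe35 → little-endian bytes:
  [0]=0x35  [1]=0xbe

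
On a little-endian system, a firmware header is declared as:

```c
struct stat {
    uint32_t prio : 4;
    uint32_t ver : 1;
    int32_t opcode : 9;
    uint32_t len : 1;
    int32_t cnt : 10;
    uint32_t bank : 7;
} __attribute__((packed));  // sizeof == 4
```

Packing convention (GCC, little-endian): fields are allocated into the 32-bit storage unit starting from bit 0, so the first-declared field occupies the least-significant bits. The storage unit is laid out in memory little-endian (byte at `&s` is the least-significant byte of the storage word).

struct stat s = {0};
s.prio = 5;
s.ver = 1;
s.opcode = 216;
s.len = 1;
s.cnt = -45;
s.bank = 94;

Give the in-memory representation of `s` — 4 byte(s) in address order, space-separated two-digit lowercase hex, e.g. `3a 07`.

prio (4b) val=5 bits=0x5 at bit 0: 0x00000005
ver (1b) val=1 bits=0x1 at bit 4: 0x00000015
opcode (9b) val=216 bits=0xd8 at bit 5: 0x00001b15
len (1b) val=1 bits=0x1 at bit 14: 0x00005b15
cnt (10b) val=-45 bits=0x3d3 at bit 15: 0x01e9db15
bank (7b) val=94 bits=0x5e at bit 25: 0xbde9db15
word = 0xbde9db15 → little-endian bytes:
  [0]=0x15  [1]=0xdb  [2]=0xe9  [3]=0xbd

15 db e9 bd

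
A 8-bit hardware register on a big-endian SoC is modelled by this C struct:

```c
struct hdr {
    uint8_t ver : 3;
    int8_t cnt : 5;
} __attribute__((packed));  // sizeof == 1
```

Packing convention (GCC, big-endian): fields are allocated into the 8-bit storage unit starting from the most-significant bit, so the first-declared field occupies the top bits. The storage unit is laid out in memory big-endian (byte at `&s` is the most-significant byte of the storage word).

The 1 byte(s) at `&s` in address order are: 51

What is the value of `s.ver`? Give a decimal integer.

[0]=0x51 (big-endian) → word 0x51
ver [5+:3] = (word>>5) & 0x7 = 2  ←
cnt [0+:5] = (word>>0) & 0x1f = 17

2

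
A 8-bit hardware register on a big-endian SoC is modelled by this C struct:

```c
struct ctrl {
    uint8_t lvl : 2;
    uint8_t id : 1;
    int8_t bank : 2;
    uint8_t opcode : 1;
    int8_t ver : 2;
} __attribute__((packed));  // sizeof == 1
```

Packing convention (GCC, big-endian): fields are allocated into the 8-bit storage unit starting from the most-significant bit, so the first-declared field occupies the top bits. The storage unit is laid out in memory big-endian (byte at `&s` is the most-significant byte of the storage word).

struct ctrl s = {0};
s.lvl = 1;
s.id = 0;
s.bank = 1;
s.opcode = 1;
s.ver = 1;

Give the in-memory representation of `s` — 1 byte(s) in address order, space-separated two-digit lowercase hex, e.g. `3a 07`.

4d

lvl (2b) val=1 bits=0x1 at bit 6: 0x40
id (1b) val=0 bits=0x0 at bit 5: 0x40
bank (2b) val=1 bits=0x1 at bit 3: 0x48
opcode (1b) val=1 bits=0x1 at bit 2: 0x4c
ver (2b) val=1 bits=0x1 at bit 0: 0x4d
word = 0x4d → big-endian bytes:
  [0]=0x4d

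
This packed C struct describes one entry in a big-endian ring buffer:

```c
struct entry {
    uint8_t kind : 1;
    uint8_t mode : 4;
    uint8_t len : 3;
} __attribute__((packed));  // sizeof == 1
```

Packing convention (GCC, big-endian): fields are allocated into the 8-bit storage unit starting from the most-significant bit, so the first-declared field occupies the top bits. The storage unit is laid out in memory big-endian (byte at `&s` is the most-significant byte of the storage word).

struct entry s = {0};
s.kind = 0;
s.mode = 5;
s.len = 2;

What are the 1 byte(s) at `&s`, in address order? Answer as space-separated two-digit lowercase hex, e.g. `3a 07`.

2a

kind:1 = 0 → 0x0 << 7 → word 0x00
mode:4 = 5 → 0x5 << 3 → word 0x28
len:3 = 2 → 0x2 << 0 → word 0x2a
word = 0x2a → big-endian bytes:
  [0]=0x2a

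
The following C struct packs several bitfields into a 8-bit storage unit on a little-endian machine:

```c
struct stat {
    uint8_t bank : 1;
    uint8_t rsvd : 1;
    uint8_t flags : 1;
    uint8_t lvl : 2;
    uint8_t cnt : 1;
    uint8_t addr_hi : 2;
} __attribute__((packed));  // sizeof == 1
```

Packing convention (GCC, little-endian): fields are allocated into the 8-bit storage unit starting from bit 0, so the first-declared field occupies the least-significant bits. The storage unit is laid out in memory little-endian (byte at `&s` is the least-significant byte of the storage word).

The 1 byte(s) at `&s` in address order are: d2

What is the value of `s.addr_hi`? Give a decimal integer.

3

[0]=0xd2 (little-endian) → word 0xd2
bank:1 @ bit 0 → (0xd2>>0)&0x1 = 0x0
rsvd:1 @ bit 1 → (0xd2>>1)&0x1 = 0x1
flags:1 @ bit 2 → (0xd2>>2)&0x1 = 0x0
lvl:2 @ bit 3 → (0xd2>>3)&0x3 = 0x2
cnt:1 @ bit 5 → (0xd2>>5)&0x1 = 0x0
addr_hi:2 @ bit 6 → (0xd2>>6)&0x3 = 0x3  ←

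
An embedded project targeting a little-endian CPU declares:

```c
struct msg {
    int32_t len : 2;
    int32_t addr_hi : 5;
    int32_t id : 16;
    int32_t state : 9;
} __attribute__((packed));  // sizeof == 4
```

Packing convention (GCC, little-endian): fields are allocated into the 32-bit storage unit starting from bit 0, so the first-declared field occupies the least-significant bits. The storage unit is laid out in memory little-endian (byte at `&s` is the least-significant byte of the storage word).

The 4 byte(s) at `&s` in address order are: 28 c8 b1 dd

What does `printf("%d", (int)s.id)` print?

25488

[0]=0x28 [1]=0xc8 [2]=0xb1 [3]=0xdd (little-endian) → word 0xddb1c828
len [0+:2] = (word>>0) & 0x3 = 0
addr_hi [2+:5] = (word>>2) & 0x1f = 10
id [7+:16] = (word>>7) & 0xffff = 25488  ←
state [23+:9] = (word>>23) & 0x1ff = 443
id signed 16b, MSB=0: value = 25488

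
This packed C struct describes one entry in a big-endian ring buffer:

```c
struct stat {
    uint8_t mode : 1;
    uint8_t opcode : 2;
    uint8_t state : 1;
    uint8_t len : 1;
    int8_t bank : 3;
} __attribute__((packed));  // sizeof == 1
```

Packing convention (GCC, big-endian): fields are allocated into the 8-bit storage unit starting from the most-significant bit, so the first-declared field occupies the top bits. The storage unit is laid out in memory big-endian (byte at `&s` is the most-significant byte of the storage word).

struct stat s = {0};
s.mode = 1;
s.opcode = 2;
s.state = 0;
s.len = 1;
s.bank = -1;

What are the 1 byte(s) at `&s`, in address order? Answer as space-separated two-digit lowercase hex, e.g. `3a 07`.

cf

[7+:1] mode=1 & 0x1 = 0x1; word=0x80
[5+:2] opcode=2 & 0x3 = 0x2; word=0xc0
[4+:1] state=0 & 0x1 = 0x0; word=0xc0
[3+:1] len=1 & 0x1 = 0x1; word=0xc8
[0+:3] bank=-1 & 0x7 = 0x7; word=0xcf
word = 0xcf → big-endian bytes:
  [0]=0xcf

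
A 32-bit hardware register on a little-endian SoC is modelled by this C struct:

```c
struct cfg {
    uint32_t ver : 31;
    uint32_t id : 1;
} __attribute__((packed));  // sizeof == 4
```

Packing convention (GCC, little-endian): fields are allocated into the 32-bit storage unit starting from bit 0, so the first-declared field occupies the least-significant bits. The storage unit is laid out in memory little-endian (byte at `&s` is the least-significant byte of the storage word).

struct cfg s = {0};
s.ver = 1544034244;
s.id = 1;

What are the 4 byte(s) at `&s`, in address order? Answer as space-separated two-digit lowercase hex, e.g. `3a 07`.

c4 17 08 dc

ver (31b) val=1544034244 bits=0x5c0817c4 at bit 0: 0x5c0817c4
id (1b) val=1 bits=0x1 at bit 31: 0xdc0817c4
word = 0xdc0817c4 → little-endian bytes:
  [0]=0xc4  [1]=0x17  [2]=0x08  [3]=0xdc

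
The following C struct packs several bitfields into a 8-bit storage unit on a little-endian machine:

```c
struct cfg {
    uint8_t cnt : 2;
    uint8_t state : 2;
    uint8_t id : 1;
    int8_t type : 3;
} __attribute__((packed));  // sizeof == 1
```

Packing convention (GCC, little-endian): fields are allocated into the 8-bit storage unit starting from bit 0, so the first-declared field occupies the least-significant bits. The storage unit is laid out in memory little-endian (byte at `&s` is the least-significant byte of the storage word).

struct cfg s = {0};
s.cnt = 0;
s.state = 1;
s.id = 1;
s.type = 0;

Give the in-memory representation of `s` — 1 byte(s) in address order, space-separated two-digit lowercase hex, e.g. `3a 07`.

cnt:2 = 0 → 0x0 << 0 → word 0x00
state:2 = 1 → 0x1 << 2 → word 0x04
id:1 = 1 → 0x1 << 4 → word 0x14
type:3 = 0 → 0x0 << 5 → word 0x14
word = 0x14 → little-endian bytes:
  [0]=0x14

14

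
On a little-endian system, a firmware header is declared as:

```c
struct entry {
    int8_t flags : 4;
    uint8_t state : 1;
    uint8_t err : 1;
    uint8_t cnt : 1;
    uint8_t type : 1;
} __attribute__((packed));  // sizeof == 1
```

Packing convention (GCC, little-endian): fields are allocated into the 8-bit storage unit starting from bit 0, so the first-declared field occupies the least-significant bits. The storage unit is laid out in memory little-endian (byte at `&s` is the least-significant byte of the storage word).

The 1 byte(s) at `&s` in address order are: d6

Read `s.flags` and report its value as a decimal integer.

6

[0]=0xd6 (little-endian) → word 0xd6
flags [0+:4] = (word>>0) & 0xf = 6  ←
state [4+:1] = (word>>4) & 0x1 = 1
err [5+:1] = (word>>5) & 0x1 = 0
cnt [6+:1] = (word>>6) & 0x1 = 1
type [7+:1] = (word>>7) & 0x1 = 1
flags signed 4b, MSB=0: value = 6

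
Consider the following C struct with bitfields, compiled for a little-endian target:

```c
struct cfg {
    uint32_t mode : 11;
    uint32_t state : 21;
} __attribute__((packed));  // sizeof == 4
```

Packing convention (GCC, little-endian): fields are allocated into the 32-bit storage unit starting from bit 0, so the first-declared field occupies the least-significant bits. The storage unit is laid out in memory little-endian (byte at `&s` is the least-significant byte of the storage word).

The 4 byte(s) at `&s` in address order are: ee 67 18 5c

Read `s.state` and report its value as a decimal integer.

[0]=0xee [1]=0x67 [2]=0x18 [3]=0x5c (little-endian) → word 0x5c1867ee
mode:11 @ bit 0 → (0x5c1867ee>>0)&0x7ff = 0x7ee
state:21 @ bit 11 → (0x5c1867ee>>11)&0x1fffff = 0xb830c  ←

754444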